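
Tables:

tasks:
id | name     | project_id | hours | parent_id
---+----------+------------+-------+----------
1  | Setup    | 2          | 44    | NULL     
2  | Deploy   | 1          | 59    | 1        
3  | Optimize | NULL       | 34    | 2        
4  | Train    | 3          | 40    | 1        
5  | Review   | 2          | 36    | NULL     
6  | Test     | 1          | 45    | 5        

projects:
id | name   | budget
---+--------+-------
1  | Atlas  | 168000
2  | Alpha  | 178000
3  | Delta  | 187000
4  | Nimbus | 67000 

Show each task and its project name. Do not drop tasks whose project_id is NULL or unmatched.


LEFT JOIN keeps every row from tasks (the left table); where project_id has no match in projects, the project columns become NULL. Walk through each task:
  - task 1 (Setup): project_id=2 -> matches Alpha
  - task 2 (Deploy): project_id=1 -> matches Atlas
  - task 3 (Optimize): project_id=NULL, no match -> kept with NULL
  - task 4 (Train): project_id=3 -> matches Delta
  - task 5 (Review): project_id=2 -> matches Alpha
  - task 6 (Test): project_id=1 -> matches Atlas
All 6 rows appear; 1 has NULL project.

SQL:
SELECT a.name, b.name AS project
FROM tasks a
LEFT JOIN projects b ON a.project_id = b.id

Result:
name     | project
---------+--------
Setup    | Alpha  
Deploy   | Atlas  
Optimize | NULL   
Train    | Delta  
Review   | Alpha  
Test     | Atlas  


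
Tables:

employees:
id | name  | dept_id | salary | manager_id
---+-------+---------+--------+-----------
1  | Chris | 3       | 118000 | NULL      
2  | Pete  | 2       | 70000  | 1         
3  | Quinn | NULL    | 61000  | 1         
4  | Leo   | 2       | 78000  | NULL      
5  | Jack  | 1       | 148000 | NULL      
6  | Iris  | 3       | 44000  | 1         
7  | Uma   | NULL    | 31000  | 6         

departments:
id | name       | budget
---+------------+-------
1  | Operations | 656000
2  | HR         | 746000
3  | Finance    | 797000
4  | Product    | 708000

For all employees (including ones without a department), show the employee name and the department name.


LEFT JOIN keeps every row from employees (the left table); where dept_id has no match in departments, the department columns become NULL. Walk through each employee:
  - employee 1 (Chris): dept_id=3 -> matches Finance
  - employee 2 (Pete): dept_id=2 -> matches HR
  - employee 3 (Quinn): dept_id=NULL, no match -> kept with NULL
  - employee 4 (Leo): dept_id=2 -> matches HR
  - employee 5 (Jack): dept_id=1 -> matches Operations
  - employee 6 (Iris): dept_id=3 -> matches Finance
  - employee 7 (Uma): dept_id=NULL, no match -> kept with NULL
All 7 rows appear; 2 have NULL department.

SQL:
SELECT a.name, b.name AS department
FROM employees a
LEFT JOIN departments b ON a.dept_id = b.id

Result:
name  | department
------+-----------
Chris | Finance   
Pete  | HR        
Quinn | NULL      
Leo   | HR        
Jack  | Operations
Iris  | Finance   
Uma   | NULL      


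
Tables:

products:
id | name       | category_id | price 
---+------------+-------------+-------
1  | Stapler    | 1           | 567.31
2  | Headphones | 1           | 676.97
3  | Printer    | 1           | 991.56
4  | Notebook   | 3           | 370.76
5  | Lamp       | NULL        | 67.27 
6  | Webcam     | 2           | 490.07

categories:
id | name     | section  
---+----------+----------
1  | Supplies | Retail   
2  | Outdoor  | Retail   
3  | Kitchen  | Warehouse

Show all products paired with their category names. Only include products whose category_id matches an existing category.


INNER JOIN keeps only products rows whose category_id matches an id in categories. Walk through each product:
  - product 1 (Stapler): category_id=1 -> matches Supplies
  - product 2 (Headphones): category_id=1 -> matches Supplies
  - product 3 (Printer): category_id=1 -> matches Supplies
  - product 4 (Notebook): category_id=3 -> matches Kitchen
  - product 5 (Lamp): category_id=NULL, no match -> dropped
  - product 6 (Webcam): category_id=2 -> matches Outdoor
So 1 of 6 rows is dropped.

SQL:
SELECT a.name, b.name AS category
FROM products a
INNER JOIN categories b ON a.category_id = b.id

Result:
name       | category
-----------+---------
Stapler    | Supplies
Headphones | Supplies
Printer    | Supplies
Notebook   | Kitchen 
Webcam     | Outdoor 


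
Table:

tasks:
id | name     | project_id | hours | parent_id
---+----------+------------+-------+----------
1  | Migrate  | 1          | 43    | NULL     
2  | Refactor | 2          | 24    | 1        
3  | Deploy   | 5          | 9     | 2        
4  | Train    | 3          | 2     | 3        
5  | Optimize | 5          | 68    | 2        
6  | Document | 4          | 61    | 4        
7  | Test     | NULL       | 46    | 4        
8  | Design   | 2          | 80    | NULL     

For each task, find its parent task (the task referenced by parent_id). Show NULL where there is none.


This is a self-join: tasks is joined to a second copy of itself, matching each row's parent_id to another row's id. Use LEFT JOIN so rows with parent_id=NULL are kept.
  - task 1 (Migrate): parent_id=NULL -> NULL
  - task 2 (Refactor): parent_id=1 -> Migrate
  - task 3 (Deploy): parent_id=2 -> Refactor
  - task 4 (Train): parent_id=3 -> Deploy
  - task 5 (Optimize): parent_id=2 -> Refactor
  - task 6 (Document): parent_id=4 -> Train
  - task 7 (Test): parent_id=4 -> Train
  - task 8 (Design): parent_id=NULL -> NULL

SQL:
SELECT a.name AS item, b.name AS parent
FROM tasks a
LEFT JOIN tasks b ON a.parent_id = b.id

Result:
item     | parent  
---------+---------
Migrate  | NULL    
Refactor | Migrate 
Deploy   | Refactor
Train    | Deploy  
Optimize | Refactor
Document | Train   
Test     | Train   
Design   | NULL    


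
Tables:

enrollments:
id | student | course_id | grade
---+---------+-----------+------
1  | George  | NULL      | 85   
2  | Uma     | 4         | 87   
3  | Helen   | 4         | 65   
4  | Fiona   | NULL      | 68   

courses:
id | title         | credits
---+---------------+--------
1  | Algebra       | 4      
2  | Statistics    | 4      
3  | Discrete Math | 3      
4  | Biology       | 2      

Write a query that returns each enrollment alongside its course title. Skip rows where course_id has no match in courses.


INNER JOIN keeps only enrollments rows whose course_id matches an id in courses. Walk through each enrollment:
  - enrollment 1 (George): course_id=NULL, no match -> dropped
  - enrollment 2 (Uma): course_id=4 -> matches Biology
  - enrollment 3 (Helen): course_id=4 -> matches Biology
  - enrollment 4 (Fiona): course_id=NULL, no match -> dropped
So 2 of 4 rows are dropped.

SQL:
SELECT a.student, b.title AS course
FROM enrollments a
INNER JOIN courses b ON a.course_id = b.id

Result:
student | course 
--------+--------
Uma     | Biology
Helen   | Biology


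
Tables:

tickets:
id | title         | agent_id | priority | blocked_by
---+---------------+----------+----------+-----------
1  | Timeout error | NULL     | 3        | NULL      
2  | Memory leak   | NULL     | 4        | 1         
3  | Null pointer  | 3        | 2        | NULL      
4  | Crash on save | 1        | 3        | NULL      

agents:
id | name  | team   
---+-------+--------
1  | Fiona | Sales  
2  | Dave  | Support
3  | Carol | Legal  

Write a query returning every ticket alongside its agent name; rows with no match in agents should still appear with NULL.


LEFT JOIN keeps every row from tickets (the left table); where agent_id has no match in agents, the agent columns become NULL. Walk through each ticket:
  - ticket 1 (Timeout error): agent_id=NULL, no match -> kept with NULL
  - ticket 2 (Memory leak): agent_id=NULL, no match -> kept with NULL
  - ticket 3 (Null pointer): agent_id=3 -> matches Carol
  - ticket 4 (Crash on save): agent_id=1 -> matches Fiona
All 4 rows appear; 2 have NULL agent.

SQL:
SELECT a.title, b.name AS agent
FROM tickets a
LEFT JOIN agents b ON a.agent_id = b.id

Result:
title         | agent
--------------+------
Timeout error | NULL 
Memory leak   | NULL 
Null pointer  | Carol
Crash on save | Fiona


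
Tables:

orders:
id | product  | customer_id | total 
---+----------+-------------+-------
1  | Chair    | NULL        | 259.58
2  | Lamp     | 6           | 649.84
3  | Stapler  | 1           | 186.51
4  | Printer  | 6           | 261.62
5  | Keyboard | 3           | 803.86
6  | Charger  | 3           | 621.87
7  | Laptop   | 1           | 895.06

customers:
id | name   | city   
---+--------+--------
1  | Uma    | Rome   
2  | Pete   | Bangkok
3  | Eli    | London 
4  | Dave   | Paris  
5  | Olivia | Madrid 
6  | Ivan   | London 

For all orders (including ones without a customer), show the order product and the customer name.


LEFT JOIN keeps every row from orders (the left table); where customer_id has no match in customers, the customer columns become NULL. Walk through each order:
  - order 1 (Chair): customer_id=NULL, no match -> kept with NULL
  - order 2 (Lamp): customer_id=6 -> matches Ivan
  - order 3 (Stapler): customer_id=1 -> matches Uma
  - order 4 (Printer): customer_id=6 -> matches Ivan
  - order 5 (Keyboard): customer_id=3 -> matches Eli
  - order 6 (Charger): customer_id=3 -> matches Eli
  - order 7 (Laptop): customer_id=1 -> matches Uma
All 7 rows appear; 1 has NULL customer.

SQL:
SELECT a.product, b.name AS customer
FROM orders a
LEFT JOIN customers b ON a.customer_id = b.id

Result:
product  | customer
---------+---------
Chair    | NULL    
Lamp     | Ivan    
Stapler  | Uma     
Printer  | Ivan    
Keyboard | Eli     
Charger  | Eli     
Laptop   | Uma     


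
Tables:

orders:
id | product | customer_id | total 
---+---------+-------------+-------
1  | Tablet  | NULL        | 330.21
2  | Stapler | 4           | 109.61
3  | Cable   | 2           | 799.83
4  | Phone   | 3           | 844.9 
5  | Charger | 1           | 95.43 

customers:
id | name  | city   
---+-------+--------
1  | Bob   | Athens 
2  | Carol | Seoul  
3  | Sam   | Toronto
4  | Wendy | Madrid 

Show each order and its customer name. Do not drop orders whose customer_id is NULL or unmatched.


LEFT JOIN keeps every row from orders (the left table); where customer_id has no match in customers, the customer columns become NULL. Walk through each order:
  - order 1 (Tablet): customer_id=NULL, no match -> kept with NULL
  - order 2 (Stapler): customer_id=4 -> matches Wendy
  - order 3 (Cable): customer_id=2 -> matches Carol
  - order 4 (Phone): customer_id=3 -> matches Sam
  - order 5 (Charger): customer_id=1 -> matches Bob
All 5 rows appear; 1 has NULL customer.

SQL:
SELECT a.product, b.name AS customer
FROM orders a
LEFT JOIN customers b ON a.customer_id = b.id

Result:
product | customer
--------+---------
Tablet  | NULL    
Stapler | Wendy   
Cable   | Carol   
Phone   | Sam     
Charger | Bob     


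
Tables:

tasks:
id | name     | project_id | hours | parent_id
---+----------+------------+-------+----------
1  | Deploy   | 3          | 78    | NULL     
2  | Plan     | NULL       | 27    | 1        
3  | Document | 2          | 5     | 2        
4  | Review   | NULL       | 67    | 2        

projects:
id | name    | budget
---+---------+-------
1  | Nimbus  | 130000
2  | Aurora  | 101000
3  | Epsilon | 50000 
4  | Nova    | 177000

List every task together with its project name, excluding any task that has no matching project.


INNER JOIN keeps only tasks rows whose project_id matches an id in projects. Walk through each task:
  - task 1 (Deploy): project_id=3 -> matches Epsilon
  - task 2 (Plan): project_id=NULL, no match -> dropped
  - task 3 (Document): project_id=2 -> matches Aurora
  - task 4 (Review): project_id=NULL, no match -> dropped
So 2 of 4 rows are dropped.

SQL:
SELECT a.name, b.name AS project
FROM tasks a
INNER JOIN projects b ON a.project_id = b.id

Result:
name     | project
---------+--------
Deploy   | Epsilon
Document | Aurora 


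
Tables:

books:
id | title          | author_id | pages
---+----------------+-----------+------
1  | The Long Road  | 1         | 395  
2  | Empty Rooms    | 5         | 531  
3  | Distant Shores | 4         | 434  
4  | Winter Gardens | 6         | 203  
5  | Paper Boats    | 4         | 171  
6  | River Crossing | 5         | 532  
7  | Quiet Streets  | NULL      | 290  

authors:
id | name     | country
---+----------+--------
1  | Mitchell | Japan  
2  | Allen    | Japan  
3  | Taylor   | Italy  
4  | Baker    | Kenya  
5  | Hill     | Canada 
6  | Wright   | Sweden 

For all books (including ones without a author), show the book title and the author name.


LEFT JOIN keeps every row from books (the left table); where author_id has no match in authors, the author columns become NULL. Walk through each book:
  - book 1 (The Long Road): author_id=1 -> matches Mitchell
  - book 2 (Empty Rooms): author_id=5 -> matches Hill
  - book 3 (Distant Shores): author_id=4 -> matches Baker
  - book 4 (Winter Gardens): author_id=6 -> matches Wright
  - book 5 (Paper Boats): author_id=4 -> matches Baker
  - book 6 (River Crossing): author_id=5 -> matches Hill
  - book 7 (Quiet Streets): author_id=NULL, no match -> kept with NULL
All 7 rows appear; 1 has NULL author.

SQL:
SELECT a.title, b.name AS author
FROM books a
LEFT JOIN authors b ON a.author_id = b.id

Result:
title          | author  
---------------+---------
The Long Road  | Mitchell
Empty Rooms    | Hill    
Distant Shores | Baker   
Winter Gardens | Wright  
Paper Boats    | Baker   
River Crossing | Hill    
Quiet Streets  | NULL    


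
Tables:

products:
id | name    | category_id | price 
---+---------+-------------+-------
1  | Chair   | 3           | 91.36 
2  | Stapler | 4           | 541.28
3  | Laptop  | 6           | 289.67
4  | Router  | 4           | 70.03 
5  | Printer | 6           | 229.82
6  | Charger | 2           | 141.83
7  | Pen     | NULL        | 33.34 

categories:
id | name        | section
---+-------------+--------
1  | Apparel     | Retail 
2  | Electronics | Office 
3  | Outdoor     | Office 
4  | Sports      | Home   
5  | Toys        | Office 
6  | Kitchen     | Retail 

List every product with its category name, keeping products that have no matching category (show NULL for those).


LEFT JOIN keeps every row from products (the left table); where category_id has no match in categories, the category columns become NULL. Walk through each product:
  - product 1 (Chair): category_id=3 -> matches Outdoor
  - product 2 (Stapler): category_id=4 -> matches Sports
  - product 3 (Laptop): category_id=6 -> matches Kitchen
  - product 4 (Router): category_id=4 -> matches Sports
  - product 5 (Printer): category_id=6 -> matches Kitchen
  - product 6 (Charger): category_id=2 -> matches Electronics
  - product 7 (Pen): category_id=NULL, no match -> kept with NULL
All 7 rows appear; 1 has NULL category.

SQL:
SELECT a.name, b.name AS category
FROM products a
LEFT JOIN categories b ON a.category_id = b.id

Result:
name    | category   
--------+------------
Chair   | Outdoor    
Stapler | Sports     
Laptop  | Kitchen    
Router  | Sports     
Printer | Kitchen    
Charger | Electronics
Pen     | NULL       


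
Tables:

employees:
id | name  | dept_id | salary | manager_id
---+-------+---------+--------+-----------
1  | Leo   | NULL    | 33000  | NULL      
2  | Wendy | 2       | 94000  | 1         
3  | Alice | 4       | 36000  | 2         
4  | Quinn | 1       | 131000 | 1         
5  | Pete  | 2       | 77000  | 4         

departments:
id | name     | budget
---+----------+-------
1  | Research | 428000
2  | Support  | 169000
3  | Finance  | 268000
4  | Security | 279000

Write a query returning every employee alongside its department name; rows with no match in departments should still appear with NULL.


LEFT JOIN keeps every row from employees (the left table); where dept_id has no match in departments, the department columns become NULL. Walk through each employee:
  - employee 1 (Leo): dept_id=NULL, no match -> kept with NULL
  - employee 2 (Wendy): dept_id=2 -> matches Support
  - employee 3 (Alice): dept_id=4 -> matches Security
  - employee 4 (Quinn): dept_id=1 -> matches Research
  - employee 5 (Pete): dept_id=2 -> matches Support
All 5 rows appear; 1 has NULL department.

SQL:
SELECT a.name, b.name AS department
FROM employees a
LEFT JOIN departments b ON a.dept_id = b.id

Result:
name  | department
------+-----------
Leo   | NULL      
Wendy | Support   
Alice | Security  
Quinn | Research  
Pete  | Support   


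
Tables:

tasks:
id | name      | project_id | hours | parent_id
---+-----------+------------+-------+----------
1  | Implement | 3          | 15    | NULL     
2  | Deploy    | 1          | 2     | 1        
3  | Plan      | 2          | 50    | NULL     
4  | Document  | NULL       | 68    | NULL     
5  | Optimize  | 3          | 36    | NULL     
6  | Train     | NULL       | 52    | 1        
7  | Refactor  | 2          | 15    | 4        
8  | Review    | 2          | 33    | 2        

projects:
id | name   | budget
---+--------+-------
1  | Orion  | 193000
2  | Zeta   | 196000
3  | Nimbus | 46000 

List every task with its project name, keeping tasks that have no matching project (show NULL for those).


LEFT JOIN keeps every row from tasks (the left table); where project_id has no match in projects, the project columns become NULL. Walk through each task:
  - task 1 (Implement): project_id=3 -> matches Nimbus
  - task 2 (Deploy): project_id=1 -> matches Orion
  - task 3 (Plan): project_id=2 -> matches Zeta
  - task 4 (Document): project_id=NULL, no match -> kept with NULL
  - task 5 (Optimize): project_id=3 -> matches Nimbus
  - task 6 (Train): project_id=NULL, no match -> kept with NULL
  - task 7 (Refactor): project_id=2 -> matches Zeta
  - task 8 (Review): project_id=2 -> matches Zeta
All 8 rows appear; 2 have NULL project.

SQL:
SELECT a.name, b.name AS project
FROM tasks a
LEFT JOIN projects b ON a.project_id = b.id

Result:
name      | project
----------+--------
Implement | Nimbus 
Deploy    | Orion  
Plan      | Zeta   
Document  | NULL   
Optimize  | Nimbus 
Train     | NULL   
Refactor  | Zeta   
Review    | Zeta   


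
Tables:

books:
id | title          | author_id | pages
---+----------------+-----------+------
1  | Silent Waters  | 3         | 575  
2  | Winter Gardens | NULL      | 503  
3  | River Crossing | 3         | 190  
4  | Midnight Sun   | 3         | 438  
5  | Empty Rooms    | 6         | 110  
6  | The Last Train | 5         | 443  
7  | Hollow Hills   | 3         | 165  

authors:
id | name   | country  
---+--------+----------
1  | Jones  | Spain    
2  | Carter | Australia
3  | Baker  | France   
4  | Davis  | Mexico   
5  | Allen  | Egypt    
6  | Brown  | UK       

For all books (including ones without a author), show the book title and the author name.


LEFT JOIN keeps every row from books (the left table); where author_id has no match in authors, the author columns become NULL. Walk through each book:
  - book 1 (Silent Waters): author_id=3 -> matches Baker
  - book 2 (Winter Gardens): author_id=NULL, no match -> kept with NULL
  - book 3 (River Crossing): author_id=3 -> matches Baker
  - book 4 (Midnight Sun): author_id=3 -> matches Baker
  - book 5 (Empty Rooms): author_id=6 -> matches Brown
  - book 6 (The Last Train): author_id=5 -> matches Allen
  - book 7 (Hollow Hills): author_id=3 -> matches Baker
All 7 rows appear; 1 has NULL author.

SQL:
SELECT a.title, b.name AS author
FROM books a
LEFT JOIN authors b ON a.author_id = b.id

Result:
title          | author
---------------+-------
Silent Waters  | Baker 
Winter Gardens | NULL  
River Crossing | Baker 
Midnight Sun   | Baker 
Empty Rooms    | Brown 
The Last Train | Allen 
Hollow Hills   | Baker 


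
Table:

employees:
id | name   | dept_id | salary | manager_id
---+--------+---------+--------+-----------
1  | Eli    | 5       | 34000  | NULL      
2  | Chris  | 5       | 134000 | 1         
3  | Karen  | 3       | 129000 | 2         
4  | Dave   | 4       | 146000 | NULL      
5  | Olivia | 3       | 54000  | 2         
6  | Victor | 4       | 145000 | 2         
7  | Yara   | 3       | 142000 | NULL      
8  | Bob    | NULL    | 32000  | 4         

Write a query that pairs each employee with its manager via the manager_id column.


This is a self-join: employees is joined to a second copy of itself, matching each row's manager_id to another row's id. Use LEFT JOIN so rows with manager_id=NULL are kept.
  - employee 1 (Eli): manager_id=NULL -> NULL
  - employee 2 (Chris): manager_id=1 -> Eli
  - employee 3 (Karen): manager_id=2 -> Chris
  - employee 4 (Dave): manager_id=NULL -> NULL
  - employee 5 (Olivia): manager_id=2 -> Chris
  - employee 6 (Victor): manager_id=2 -> Chris
  - employee 7 (Yara): manager_id=NULL -> NULL
  - employee 8 (Bob): manager_id=4 -> Dave

SQL:
SELECT a.name AS item, b.name AS manager
FROM employees a
LEFT JOIN employees b ON a.manager_id = b.id

Result:
item   | manager
-------+--------
Eli    | NULL   
Chris  | Eli    
Karen  | Chris  
Dave   | NULL   
Olivia | Chris  
Victor | Chris  
Yara   | NULL   
Bob    | Dave   


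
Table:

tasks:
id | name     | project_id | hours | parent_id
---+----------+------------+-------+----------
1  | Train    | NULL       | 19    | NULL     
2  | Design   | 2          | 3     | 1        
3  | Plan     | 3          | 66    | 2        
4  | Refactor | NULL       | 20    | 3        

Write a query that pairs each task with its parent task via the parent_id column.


This is a self-join: tasks is joined to a second copy of itself, matching each row's parent_id to another row's id. Use LEFT JOIN so rows with parent_id=NULL are kept.
  - task 1 (Train): parent_id=NULL -> NULL
  - task 2 (Design): parent_id=1 -> Train
  - task 3 (Plan): parent_id=2 -> Design
  - task 4 (Refactor): parent_id=3 -> Plan

SQL:
SELECT a.name AS item, b.name AS parent
FROM tasks a
LEFT JOIN tasks b ON a.parent_id = b.id

Result:
item     | parent
---------+-------
Train    | NULL  
Design   | Train 
Plan     | Design
Refactor | Plan  


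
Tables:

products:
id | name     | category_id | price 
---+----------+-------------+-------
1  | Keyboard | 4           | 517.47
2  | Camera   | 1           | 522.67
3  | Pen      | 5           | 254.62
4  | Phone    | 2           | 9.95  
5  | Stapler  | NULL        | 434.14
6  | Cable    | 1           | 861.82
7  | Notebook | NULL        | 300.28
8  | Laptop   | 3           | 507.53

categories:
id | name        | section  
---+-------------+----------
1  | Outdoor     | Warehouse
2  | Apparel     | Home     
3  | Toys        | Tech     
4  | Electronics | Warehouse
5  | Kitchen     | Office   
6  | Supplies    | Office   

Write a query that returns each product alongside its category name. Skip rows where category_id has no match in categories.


INNER JOIN keeps only products rows whose category_id matches an id in categories. Walk through each product:
  - product 1 (Keyboard): category_id=4 -> matches Electronics
  - product 2 (Camera): category_id=1 -> matches Outdoor
  - product 3 (Pen): category_id=5 -> matches Kitchen
  - product 4 (Phone): category_id=2 -> matches Apparel
  - product 5 (Stapler): category_id=NULL, no match -> dropped
  - product 6 (Cable): category_id=1 -> matches Outdoor
  - product 7 (Notebook): category_id=NULL, no match -> dropped
  - product 8 (Laptop): category_id=3 -> matches Toys
So 2 of 8 rows are dropped.

SQL:
SELECT a.name, b.name AS category
FROM products a
INNER JOIN categories b ON a.category_id = b.id

Result:
name     | category   
---------+------------
Keyboard | Electronics
Camera   | Outdoor    
Pen      | Kitchen    
Phone    | Apparel    
Cable    | Outdoor    
Laptop   | Toys       


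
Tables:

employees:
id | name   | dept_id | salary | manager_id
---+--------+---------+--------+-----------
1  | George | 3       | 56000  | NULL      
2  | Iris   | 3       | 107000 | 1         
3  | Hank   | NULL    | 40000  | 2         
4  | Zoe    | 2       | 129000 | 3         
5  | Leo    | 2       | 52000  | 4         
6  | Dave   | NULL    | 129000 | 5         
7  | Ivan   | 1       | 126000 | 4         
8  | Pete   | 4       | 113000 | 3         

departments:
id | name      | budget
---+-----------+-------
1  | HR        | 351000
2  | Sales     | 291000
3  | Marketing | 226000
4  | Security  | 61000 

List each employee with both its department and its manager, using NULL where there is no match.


Two LEFT JOINs from the same base table employees: one to departments via dept_id, one to employees itself via manager_id. Both are LEFT so every employee is preserved.
Match against departments:
  - employee 1 (George): dept_id=3 -> matches Marketing
  - employee 2 (Iris): dept_id=3 -> matches Marketing
  - employee 3 (Hank): dept_id=NULL, no match -> kept with NULL
  - employee 4 (Zoe): dept_id=2 -> matches Sales
  - employee 5 (Leo): dept_id=2 -> matches Sales
  - employee 6 (Dave): dept_id=NULL, no match -> kept with NULL
  - employee 7 (Ivan): dept_id=1 -> matches HR
  - employee 8 (Pete): dept_id=4 -> matches Security
Match against employees (self):
  - employee 1 (George): manager_id=NULL -> NULL
  - employee 2 (Iris): manager_id=1 -> George
  - employee 3 (Hank): manager_id=2 -> Iris
  - employee 4 (Zoe): manager_id=3 -> Hank
  - employee 5 (Leo): manager_id=4 -> Zoe
  - employee 6 (Dave): manager_id=5 -> Leo
  - employee 7 (Ivan): manager_id=4 -> Zoe
  - employee 8 (Pete): manager_id=3 -> Hank

SQL:
SELECT a.name, b.name AS department, c.name AS manager
FROM employees a
LEFT JOIN departments b ON a.dept_id = b.id
LEFT JOIN employees c ON a.manager_id = c.id

Result:
name   | department | manager
-------+------------+--------
George | Marketing  | NULL   
Iris   | Marketing  | George 
Hank   | NULL       | Iris   
Zoe    | Sales      | Hank   
Leo    | Sales      | Zoe    
Dave   | NULL       | Leo    
Ivan   | HR         | Zoe    
Pete   | Security   | Hank   


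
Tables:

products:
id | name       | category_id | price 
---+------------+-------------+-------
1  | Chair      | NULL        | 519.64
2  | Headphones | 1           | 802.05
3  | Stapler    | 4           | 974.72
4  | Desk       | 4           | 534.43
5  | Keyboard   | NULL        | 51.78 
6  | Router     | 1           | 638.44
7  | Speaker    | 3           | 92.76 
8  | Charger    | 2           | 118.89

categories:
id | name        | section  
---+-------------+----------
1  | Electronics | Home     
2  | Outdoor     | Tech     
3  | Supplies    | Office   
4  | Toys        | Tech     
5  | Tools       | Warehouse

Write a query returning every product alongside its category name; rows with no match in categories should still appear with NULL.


LEFT JOIN keeps every row from products (the left table); where category_id has no match in categories, the category columns become NULL. Walk through each product:
  - product 1 (Chair): category_id=NULL, no match -> kept with NULL
  - product 2 (Headphones): category_id=1 -> matches Electronics
  - product 3 (Stapler): category_id=4 -> matches Toys
  - product 4 (Desk): category_id=4 -> matches Toys
  - product 5 (Keyboard): category_id=NULL, no match -> kept with NULL
  - product 6 (Router): category_id=1 -> matches Electronics
  - product 7 (Speaker): category_id=3 -> matches Supplies
  - product 8 (Charger): category_id=2 -> matches Outdoor
All 8 rows appear; 2 have NULL category.

SQL:
SELECT a.name, b.name AS category
FROM products a
LEFT JOIN categories b ON a.category_id = b.id

Result:
name       | category   
-----------+------------
Chair      | NULL       
Headphones | Electronics
Stapler    | Toys       
Desk       | Toys       
Keyboard   | NULL       
Router     | Electronics
Speaker    | Supplies   
Charger    | Outdoor    


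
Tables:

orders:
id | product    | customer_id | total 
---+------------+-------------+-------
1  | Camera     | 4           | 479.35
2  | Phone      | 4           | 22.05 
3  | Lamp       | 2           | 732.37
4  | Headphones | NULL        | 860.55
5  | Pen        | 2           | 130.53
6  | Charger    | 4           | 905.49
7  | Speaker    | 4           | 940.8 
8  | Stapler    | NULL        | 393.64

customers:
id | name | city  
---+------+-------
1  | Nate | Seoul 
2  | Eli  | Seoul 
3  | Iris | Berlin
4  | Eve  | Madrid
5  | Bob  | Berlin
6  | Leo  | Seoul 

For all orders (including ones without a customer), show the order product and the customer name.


LEFT JOIN keeps every row from orders (the left table); where customer_id has no match in customers, the customer columns become NULL. Walk through each order:
  - order 1 (Camera): customer_id=4 -> matches Eve
  - order 2 (Phone): customer_id=4 -> matches Eve
  - order 3 (Lamp): customer_id=2 -> matches Eli
  - order 4 (Headphones): customer_id=NULL, no match -> kept with NULL
  - order 5 (Pen): customer_id=2 -> matches Eli
  - order 6 (Charger): customer_id=4 -> matches Eve
  - order 7 (Speaker): customer_id=4 -> matches Eve
  - order 8 (Stapler): customer_id=NULL, no match -> kept with NULL
All 8 rows appear; 2 have NULL customer.

SQL:
SELECT a.product, b.name AS customer
FROM orders a
LEFT JOIN customers b ON a.customer_id = b.id

Result:
product    | customer
-----------+---------
Camera     | Eve     
Phone      | Eve     
Lamp       | Eli     
Headphones | NULL    
Pen        | Eli     
Charger    | Eve     
Speaker    | Eve     
Stapler    | NULL    


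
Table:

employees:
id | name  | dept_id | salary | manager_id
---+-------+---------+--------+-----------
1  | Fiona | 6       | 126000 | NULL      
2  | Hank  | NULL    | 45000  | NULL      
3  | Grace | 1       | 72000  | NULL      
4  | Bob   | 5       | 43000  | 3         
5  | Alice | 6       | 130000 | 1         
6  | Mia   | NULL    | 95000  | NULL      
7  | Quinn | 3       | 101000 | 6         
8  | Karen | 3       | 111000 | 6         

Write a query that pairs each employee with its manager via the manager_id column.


This is a self-join: employees is joined to a second copy of itself, matching each row's manager_id to another row's id. Use LEFT JOIN so rows with manager_id=NULL are kept.
  - employee 1 (Fiona): manager_id=NULL -> NULL
  - employee 2 (Hank): manager_id=NULL -> NULL
  - employee 3 (Grace): manager_id=NULL -> NULL
  - employee 4 (Bob): manager_id=3 -> Grace
  - employee 5 (Alice): manager_id=1 -> Fiona
  - employee 6 (Mia): manager_id=NULL -> NULL
  - employee 7 (Quinn): manager_id=6 -> Mia
  - employee 8 (Karen): manager_id=6 -> Mia

SQL:
SELECT a.name AS item, b.name AS manager
FROM employees a
LEFT JOIN employees b ON a.manager_id = b.id

Result:
item  | manager
------+--------
Fiona | NULL   
Hank  | NULL   
Grace | NULL   
Bob   | Grace  
Alice | Fiona  
Mia   | NULL   
Quinn | Mia    
Karen | Mia    


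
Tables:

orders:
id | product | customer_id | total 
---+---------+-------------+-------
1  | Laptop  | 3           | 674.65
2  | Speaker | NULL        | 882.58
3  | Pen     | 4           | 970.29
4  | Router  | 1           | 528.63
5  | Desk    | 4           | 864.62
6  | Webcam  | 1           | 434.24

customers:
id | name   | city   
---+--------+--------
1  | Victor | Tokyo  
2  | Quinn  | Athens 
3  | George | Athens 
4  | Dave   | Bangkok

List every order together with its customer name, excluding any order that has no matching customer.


INNER JOIN keeps only orders rows whose customer_id matches an id in customers. Walk through each order:
  - order 1 (Laptop): customer_id=3 -> matches George
  - order 2 (Speaker): customer_id=NULL, no match -> dropped
  - order 3 (Pen): customer_id=4 -> matches Dave
  - order 4 (Router): customer_id=1 -> matches Victor
  - order 5 (Desk): customer_id=4 -> matches Dave
  - order 6 (Webcam): customer_id=1 -> matches Victor
So 1 of 6 rows is dropped.

SQL:
SELECT a.product, b.name AS customer
FROM orders a
INNER JOIN customers b ON a.customer_id = b.id

Result:
product | customer
--------+---------
Laptop  | George  
Pen     | Dave    
Router  | Victor  
Desk    | Dave    
Webcam  | Victor  


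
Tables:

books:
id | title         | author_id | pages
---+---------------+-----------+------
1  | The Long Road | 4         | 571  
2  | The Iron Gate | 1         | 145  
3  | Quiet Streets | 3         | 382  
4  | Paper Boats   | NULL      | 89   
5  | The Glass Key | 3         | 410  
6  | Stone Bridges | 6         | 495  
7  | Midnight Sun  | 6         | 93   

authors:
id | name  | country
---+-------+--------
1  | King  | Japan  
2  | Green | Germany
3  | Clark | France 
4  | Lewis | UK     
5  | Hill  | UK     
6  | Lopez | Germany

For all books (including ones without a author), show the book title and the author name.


LEFT JOIN keeps every row from books (the left table); where author_id has no match in authors, the author columns become NULL. Walk through each book:
  - book 1 (The Long Road): author_id=4 -> matches Lewis
  - book 2 (The Iron Gate): author_id=1 -> matches King
  - book 3 (Quiet Streets): author_id=3 -> matches Clark
  - book 4 (Paper Boats): author_id=NULL, no match -> kept with NULL
  - book 5 (The Glass Key): author_id=3 -> matches Clark
  - book 6 (Stone Bridges): author_id=6 -> matches Lopez
  - book 7 (Midnight Sun): author_id=6 -> matches Lopez
All 7 rows appear; 1 has NULL author.

SQL:
SELECT a.title, b.name AS author
FROM books a
LEFT JOIN authors b ON a.author_id = b.id

Result:
title         | author
--------------+-------
The Long Road | Lewis 
The Iron Gate | King  
Quiet Streets | Clark 
Paper Boats   | NULL  
The Glass Key | Clark 
Stone Bridges | Lopez 
Midnight Sun  | Lopez 


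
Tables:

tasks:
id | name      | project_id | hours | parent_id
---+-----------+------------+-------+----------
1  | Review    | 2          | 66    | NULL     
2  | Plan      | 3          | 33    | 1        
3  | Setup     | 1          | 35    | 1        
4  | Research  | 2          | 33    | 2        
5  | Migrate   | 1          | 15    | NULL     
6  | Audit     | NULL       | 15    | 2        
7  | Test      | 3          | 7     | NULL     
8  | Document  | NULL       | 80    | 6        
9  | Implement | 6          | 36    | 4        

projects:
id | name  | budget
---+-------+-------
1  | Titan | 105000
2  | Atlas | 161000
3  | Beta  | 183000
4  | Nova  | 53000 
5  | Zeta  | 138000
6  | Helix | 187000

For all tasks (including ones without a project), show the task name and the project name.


LEFT JOIN keeps every row from tasks (the left table); where project_id has no match in projects, the project columns become NULL. Walk through each task:
  - task 1 (Review): project_id=2 -> matches Atlas
  - task 2 (Plan): project_id=3 -> matches Beta
  - task 3 (Setup): project_id=1 -> matches Titan
  - task 4 (Research): project_id=2 -> matches Atlas
  - task 5 (Migrate): project_id=1 -> matches Titan
  - task 6 (Audit): project_id=NULL, no match -> kept with NULL
  - task 7 (Test): project_id=3 -> matches Beta
  - task 8 (Document): project_id=NULL, no match -> kept with NULL
  - task 9 (Implement): project_id=6 -> matches Helix
All 9 rows appear; 2 have NULL project.

SQL:
SELECT a.name, b.name AS project
FROM tasks a
LEFT JOIN projects b ON a.project_id = b.id

Result:
name      | project
----------+--------
Review    | Atlas  
Plan      | Beta   
Setup     | Titan  
Research  | Atlas  
Migrate   | Titan  
Audit     | NULL   
Test      | Beta   
Document  | NULL   
Implement | Helix  


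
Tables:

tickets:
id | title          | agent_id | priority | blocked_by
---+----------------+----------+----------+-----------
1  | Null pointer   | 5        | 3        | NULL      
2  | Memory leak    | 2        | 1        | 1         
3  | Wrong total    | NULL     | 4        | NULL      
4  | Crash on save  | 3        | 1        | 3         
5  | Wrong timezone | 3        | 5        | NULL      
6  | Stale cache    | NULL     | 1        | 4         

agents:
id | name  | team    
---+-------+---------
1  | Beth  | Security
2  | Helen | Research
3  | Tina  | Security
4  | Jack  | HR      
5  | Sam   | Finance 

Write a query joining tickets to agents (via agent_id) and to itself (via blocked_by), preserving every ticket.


Two LEFT JOINs from the same base table tickets: one to agents via agent_id, one to tickets itself via blocked_by. Both are LEFT so every ticket is preserved.
Match against agents:
  - ticket 1 (Null pointer): agent_id=5 -> matches Sam
  - ticket 2 (Memory leak): agent_id=2 -> matches Helen
  - ticket 3 (Wrong total): agent_id=NULL, no match -> kept with NULL
  - ticket 4 (Crash on save): agent_id=3 -> matches Tina
  - ticket 5 (Wrong timezone): agent_id=3 -> matches Tina
  - ticket 6 (Stale cache): agent_id=NULL, no match -> kept with NULL
Match against tickets (self):
  - ticket 1 (Null pointer): blocked_by=NULL -> NULL
  - ticket 2 (Memory leak): blocked_by=1 -> Null pointer
  - ticket 3 (Wrong total): blocked_by=NULL -> NULL
  - ticket 4 (Crash on save): blocked_by=3 -> Wrong total
  - ticket 5 (Wrong timezone): blocked_by=NULL -> NULL
  - ticket 6 (Stale cache): blocked_by=4 -> Crash on save

SQL:
SELECT a.title, b.name AS agent, c.title AS blocked_by
FROM tickets a
LEFT JOIN agents b ON a.agent_id = b.id
LEFT JOIN tickets c ON a.blocked_by = c.id

Result:
title          | agent | blocked_by   
---------------+-------+--------------
Null pointer   | Sam   | NULL         
Memory leak    | Helen | Null pointer 
Wrong total    | NULL  | NULL         
Crash on save  | Tina  | Wrong total  
Wrong timezone | Tina  | NULL         
Stale cache    | NULL  | Crash on save


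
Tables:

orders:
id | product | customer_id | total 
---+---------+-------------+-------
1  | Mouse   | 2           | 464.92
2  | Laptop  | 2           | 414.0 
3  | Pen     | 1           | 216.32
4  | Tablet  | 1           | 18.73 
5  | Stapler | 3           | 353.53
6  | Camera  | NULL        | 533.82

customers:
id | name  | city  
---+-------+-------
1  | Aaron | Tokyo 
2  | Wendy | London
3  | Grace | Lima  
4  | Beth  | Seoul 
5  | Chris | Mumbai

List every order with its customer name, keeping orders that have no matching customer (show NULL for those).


LEFT JOIN keeps every row from orders (the left table); where customer_id has no match in customers, the customer columns become NULL. Walk through each order:
  - order 1 (Mouse): customer_id=2 -> matches Wendy
  - order 2 (Laptop): customer_id=2 -> matches Wendy
  - order 3 (Pen): customer_id=1 -> matches Aaron
  - order 4 (Tablet): customer_id=1 -> matches Aaron
  - order 5 (Stapler): customer_id=3 -> matches Grace
  - order 6 (Camera): customer_id=NULL, no match -> kept with NULL
All 6 rows appear; 1 has NULL customer.

SQL:
SELECT a.product, b.name AS customer
FROM orders a
LEFT JOIN customers b ON a.customer_id = b.id

Result:
product | customer
--------+---------
Mouse   | Wendy   
Laptop  | Wendy   
Pen     | Aaron   
Tablet  | Aaron   
Stapler | Grace   
Camera  | NULL    


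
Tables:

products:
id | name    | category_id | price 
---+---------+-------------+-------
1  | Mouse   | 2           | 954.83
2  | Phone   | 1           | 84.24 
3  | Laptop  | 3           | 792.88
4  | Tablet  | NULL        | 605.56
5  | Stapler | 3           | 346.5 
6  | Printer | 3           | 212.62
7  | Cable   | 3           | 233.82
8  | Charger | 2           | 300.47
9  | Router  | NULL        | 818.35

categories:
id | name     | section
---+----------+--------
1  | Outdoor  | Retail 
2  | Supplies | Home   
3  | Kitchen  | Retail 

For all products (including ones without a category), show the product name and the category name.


LEFT JOIN keeps every row from products (the left table); where category_id has no match in categories, the category columns become NULL. Walk through each product:
  - product 1 (Mouse): category_id=2 -> matches Supplies
  - product 2 (Phone): category_id=1 -> matches Outdoor
  - product 3 (Laptop): category_id=3 -> matches Kitchen
  - product 4 (Tablet): category_id=NULL, no match -> kept with NULL
  - product 5 (Stapler): category_id=3 -> matches Kitchen
  - product 6 (Printer): category_id=3 -> matches Kitchen
  - product 7 (Cable): category_id=3 -> matches Kitchen
  - product 8 (Charger): category_id=2 -> matches Supplies
  - product 9 (Router): category_id=NULL, no match -> kept with NULL
All 9 rows appear; 2 have NULL category.

SQL:
SELECT a.name, b.name AS category
FROM products a
LEFT JOIN categories b ON a.category_id = b.id

Result:
name    | category
--------+---------
Mouse   | Supplies
Phone   | Outdoor 
Laptop  | Kitchen 
Tablet  | NULL    
Stapler | Kitchen 
Printer | Kitchen 
Cable   | Kitchen 
Charger | Supplies
Router  | NULL    
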